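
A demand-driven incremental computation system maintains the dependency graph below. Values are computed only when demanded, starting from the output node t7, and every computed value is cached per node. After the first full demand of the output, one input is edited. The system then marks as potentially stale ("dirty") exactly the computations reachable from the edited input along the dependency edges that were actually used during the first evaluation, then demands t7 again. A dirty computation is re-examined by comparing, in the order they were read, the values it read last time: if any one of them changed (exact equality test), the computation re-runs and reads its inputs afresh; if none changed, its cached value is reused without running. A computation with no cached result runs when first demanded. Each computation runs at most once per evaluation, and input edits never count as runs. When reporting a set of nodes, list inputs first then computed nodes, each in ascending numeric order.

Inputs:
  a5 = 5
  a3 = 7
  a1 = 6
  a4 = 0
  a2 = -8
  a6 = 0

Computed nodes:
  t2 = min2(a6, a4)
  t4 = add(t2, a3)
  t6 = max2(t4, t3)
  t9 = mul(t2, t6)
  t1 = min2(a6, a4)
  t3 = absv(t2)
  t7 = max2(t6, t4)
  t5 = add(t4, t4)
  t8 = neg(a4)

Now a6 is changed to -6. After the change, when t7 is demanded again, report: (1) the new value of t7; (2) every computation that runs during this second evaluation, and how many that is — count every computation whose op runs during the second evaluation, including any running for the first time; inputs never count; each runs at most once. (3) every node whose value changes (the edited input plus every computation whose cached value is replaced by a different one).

First evaluation (everything demanded from the output):
  t2 = min2(0, 0) = 0
  t3 = absv(0) = 0
  t4 = add(0, 7) = 7
  t6 = max2(7, 0) = 7
  t7 = max2(7, 7) = 7

Propagation after the edit:
  t2: runs — a6 0->-6; result -6.
  t3: runs — t2 0->-6; result 6.
  t4: runs — t2 0->-6; result 1.
  t6: runs — t4 7->1; t3 0->6; result 6.
  t7: runs — t6 7->6; t4 7->1; result 6.

New value of t7: 6.
Computations that run: t2, t3, t4, t6, t7 — 5 in total.
Values that change: a6, t2, t3, t4, t6, t7.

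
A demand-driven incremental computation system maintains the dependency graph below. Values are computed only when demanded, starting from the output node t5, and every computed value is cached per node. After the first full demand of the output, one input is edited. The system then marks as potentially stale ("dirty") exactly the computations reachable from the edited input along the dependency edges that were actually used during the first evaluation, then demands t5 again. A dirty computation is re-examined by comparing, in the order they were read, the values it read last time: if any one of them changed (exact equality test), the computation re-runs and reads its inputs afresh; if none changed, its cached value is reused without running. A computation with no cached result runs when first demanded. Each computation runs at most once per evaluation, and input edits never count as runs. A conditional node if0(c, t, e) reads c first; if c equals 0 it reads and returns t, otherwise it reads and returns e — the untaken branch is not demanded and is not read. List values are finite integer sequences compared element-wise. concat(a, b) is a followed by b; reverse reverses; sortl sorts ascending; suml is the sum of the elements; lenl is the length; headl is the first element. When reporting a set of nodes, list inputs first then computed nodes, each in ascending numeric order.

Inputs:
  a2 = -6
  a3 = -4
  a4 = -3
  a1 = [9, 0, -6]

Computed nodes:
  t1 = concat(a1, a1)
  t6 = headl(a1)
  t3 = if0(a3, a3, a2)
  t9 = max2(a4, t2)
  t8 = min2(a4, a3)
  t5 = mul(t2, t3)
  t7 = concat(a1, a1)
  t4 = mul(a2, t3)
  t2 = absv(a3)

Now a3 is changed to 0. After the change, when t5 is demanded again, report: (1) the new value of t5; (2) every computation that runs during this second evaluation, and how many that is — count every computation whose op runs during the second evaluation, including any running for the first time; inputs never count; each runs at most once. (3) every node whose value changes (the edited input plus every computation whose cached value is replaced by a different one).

First evaluation (everything demanded from the output):
  t2 = absv(-4) = 4
  t3 = if0(a3=-4 -> else branch a2) = -6
  t5 = mul(4, -6) = -24

Propagation after the edit:
  t2: runs — a3 -4->0; result 0.
  t3: runs — a3 -4->0; result 0.
  t5: runs — t2 4->0; t3 -6->0; result 0.

New value of t5: 0.
Computations that run: t2, t3, t5 — 3 in total.
Values that change: a3, t2, t3, t5.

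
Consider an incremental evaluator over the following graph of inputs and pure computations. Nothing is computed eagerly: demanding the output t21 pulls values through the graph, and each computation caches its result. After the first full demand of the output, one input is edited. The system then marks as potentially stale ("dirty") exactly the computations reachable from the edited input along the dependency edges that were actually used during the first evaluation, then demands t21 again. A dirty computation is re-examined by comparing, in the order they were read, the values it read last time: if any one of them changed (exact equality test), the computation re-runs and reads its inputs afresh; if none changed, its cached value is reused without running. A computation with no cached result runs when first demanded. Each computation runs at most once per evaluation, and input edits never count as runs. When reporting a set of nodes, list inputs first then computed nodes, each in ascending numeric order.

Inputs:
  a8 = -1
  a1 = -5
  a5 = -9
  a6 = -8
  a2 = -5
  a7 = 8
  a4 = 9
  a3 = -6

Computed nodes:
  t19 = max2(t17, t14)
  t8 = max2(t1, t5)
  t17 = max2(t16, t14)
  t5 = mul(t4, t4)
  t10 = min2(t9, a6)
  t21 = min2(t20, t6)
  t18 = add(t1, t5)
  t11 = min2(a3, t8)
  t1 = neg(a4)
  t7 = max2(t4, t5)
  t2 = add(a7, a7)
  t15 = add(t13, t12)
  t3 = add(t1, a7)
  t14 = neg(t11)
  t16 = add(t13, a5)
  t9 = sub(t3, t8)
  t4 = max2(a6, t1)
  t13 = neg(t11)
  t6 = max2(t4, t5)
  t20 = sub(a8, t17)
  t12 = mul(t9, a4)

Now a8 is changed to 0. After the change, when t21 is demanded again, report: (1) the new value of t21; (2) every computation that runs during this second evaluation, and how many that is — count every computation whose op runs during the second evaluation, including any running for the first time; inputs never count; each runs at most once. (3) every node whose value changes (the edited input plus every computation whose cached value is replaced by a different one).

t21 now evaluates to -6.
Run set: t20, t21 (2 run).
Changed values: a8, t20, t21.

Initial pass — values computed on the first demand:
  t1 = neg(9) = -9
  t4 = max2(-8, -9) = -8
  t5 = mul(-8, -8) = 64
  t6 = max2(-8, 64) = 64
  t8 = max2(-9, 64) = 64
  t11 = min2(-6, 64) = -6
  t13 = neg(-6) = 6
  t14 = neg(-6) = 6
  t16 = add(6, -9) = -3
  t17 = max2(-3, 6) = 6
  t20 = sub(-1, 6) = -7
  t21 = min2(-7, 64) = -7

Second demand — change propagation:
  t20: re-runs because a8 -1->0; new result -6.
  t21: re-runs because t20 -7->-6; new result -6.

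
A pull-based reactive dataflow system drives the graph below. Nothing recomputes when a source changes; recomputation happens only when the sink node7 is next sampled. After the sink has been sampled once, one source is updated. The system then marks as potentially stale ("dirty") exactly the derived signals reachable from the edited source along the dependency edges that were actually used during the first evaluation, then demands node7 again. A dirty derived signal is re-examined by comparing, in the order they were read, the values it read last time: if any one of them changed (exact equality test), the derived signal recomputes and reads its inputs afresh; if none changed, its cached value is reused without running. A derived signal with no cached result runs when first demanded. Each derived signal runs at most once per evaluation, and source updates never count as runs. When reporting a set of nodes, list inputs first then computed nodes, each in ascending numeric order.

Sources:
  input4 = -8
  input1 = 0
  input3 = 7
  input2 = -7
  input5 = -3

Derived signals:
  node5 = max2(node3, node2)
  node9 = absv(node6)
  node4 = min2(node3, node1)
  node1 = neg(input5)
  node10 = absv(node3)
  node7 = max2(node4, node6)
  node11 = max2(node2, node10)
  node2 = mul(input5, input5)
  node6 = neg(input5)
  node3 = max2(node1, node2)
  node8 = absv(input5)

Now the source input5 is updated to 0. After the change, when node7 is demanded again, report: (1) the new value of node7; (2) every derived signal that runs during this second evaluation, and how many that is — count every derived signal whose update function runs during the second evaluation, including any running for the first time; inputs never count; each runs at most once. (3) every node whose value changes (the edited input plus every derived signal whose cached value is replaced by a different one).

First evaluation (everything demanded from the output):
  node1 = neg(-3) = 3
  node2 = mul(-3, -3) = 9
  node3 = max2(3, 9) = 9
  node4 = min2(9, 3) = 3
  node6 = neg(-3) = 3
  node7 = max2(3, 3) = 3

Propagation after the edit:
  node1: runs — input5 -3->0; result 0.
  node2: runs — input5 -3->0; input5 -3->0; result 0.
  node3: runs — node1 3->0; node2 9->0; result 0.
  node4: runs — node3 9->0; node1 3->0; result 0.
  node6: runs — input5 -3->0; result 0.
  node7: runs — node4 3->0; node6 3->0; result 0.

New value of node7: 0.
Derived signals that run: node1, node2, node3, node4, node6, node7 — 6 in total.
Values that change: input5, node1, node2, node3, node4, node6, node7.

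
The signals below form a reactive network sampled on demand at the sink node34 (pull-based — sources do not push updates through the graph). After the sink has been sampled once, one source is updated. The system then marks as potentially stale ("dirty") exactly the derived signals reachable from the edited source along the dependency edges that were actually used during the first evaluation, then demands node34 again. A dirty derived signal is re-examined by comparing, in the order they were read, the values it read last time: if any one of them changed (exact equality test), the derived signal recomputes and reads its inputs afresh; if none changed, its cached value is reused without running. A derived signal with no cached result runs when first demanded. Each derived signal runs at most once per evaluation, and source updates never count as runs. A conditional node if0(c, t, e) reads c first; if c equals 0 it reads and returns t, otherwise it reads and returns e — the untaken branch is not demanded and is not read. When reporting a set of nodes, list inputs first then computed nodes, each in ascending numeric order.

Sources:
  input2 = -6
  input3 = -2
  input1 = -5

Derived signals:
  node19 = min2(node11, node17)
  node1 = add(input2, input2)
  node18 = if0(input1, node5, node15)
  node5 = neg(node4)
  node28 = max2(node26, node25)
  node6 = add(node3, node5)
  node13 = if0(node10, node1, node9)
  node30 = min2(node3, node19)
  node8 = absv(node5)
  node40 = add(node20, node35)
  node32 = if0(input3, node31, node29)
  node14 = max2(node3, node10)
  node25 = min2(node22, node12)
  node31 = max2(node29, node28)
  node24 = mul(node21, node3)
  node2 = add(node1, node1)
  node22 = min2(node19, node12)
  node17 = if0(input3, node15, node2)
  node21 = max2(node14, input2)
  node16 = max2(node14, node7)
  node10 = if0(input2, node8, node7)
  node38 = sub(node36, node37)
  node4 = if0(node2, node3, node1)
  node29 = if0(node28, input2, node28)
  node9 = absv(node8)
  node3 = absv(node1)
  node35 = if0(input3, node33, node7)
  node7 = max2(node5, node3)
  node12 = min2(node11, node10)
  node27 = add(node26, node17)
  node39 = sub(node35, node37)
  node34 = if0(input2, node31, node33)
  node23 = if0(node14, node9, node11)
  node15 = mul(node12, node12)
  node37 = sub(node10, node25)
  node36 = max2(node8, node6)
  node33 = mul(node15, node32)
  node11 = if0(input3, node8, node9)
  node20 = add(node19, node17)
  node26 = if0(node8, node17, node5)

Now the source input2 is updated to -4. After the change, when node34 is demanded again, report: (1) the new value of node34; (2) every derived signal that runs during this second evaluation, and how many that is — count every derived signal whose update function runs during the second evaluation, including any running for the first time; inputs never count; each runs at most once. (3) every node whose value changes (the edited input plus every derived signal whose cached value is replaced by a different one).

node34 now evaluates to 512.
Run set: node1, node2, node3, node4, node5, node7, node8, node9, node10, node11, node12, node15, node17, node19, node22, node25, node26, node28, node29, node32, node33, node34 (22 run).
Changed values: input2, node1, node2, node3, node4, node5, node7, node8, node9, node10, node11, node12, node15, node17, node19, node22, node25, node26, node28, node29, node32, node33, node34.

Initial pass — values computed on the first demand:
  node1 = add(-6, -6) = -12
  node2 = add(-12, -12) = -24
  node3 = absv(-12) = 12
  node4 = if0(node2=-24 -> else branch node1) = -12
  node5 = neg(-12) = 12
  node7 = max2(12, 12) = 12
  node8 = absv(12) = 12
  node9 = absv(12) = 12
  node10 = if0(input2=-6 -> else branch node7) = 12
  node11 = if0(input3=-2 -> else branch node9) = 12
  node12 = min2(12, 12) = 12
  node15 = mul(12, 12) = 144
  node17 = if0(input3=-2 -> else branch node2) = -24
  node19 = min2(12, -24) = -24
  node22 = min2(-24, 12) = -24
  node25 = min2(-24, 12) = -24
  node26 = if0(node8=12 -> else branch node5) = 12
  node28 = max2(12, -24) = 12
  node29 = if0(node28=12 -> else branch node28) = 12
  node32 = if0(input3=-2 -> else branch node29) = 12
  node33 = mul(144, 12) = 1728
  node34 = if0(input2=-6 -> else branch node33) = 1728

Second demand — change propagation:
  node1: re-runs because input2 -6->-4; input2 -6->-4; new result -8.
  node2: re-runs because node1 -12->-8; node1 -12->-8; new result -16.
  node3: re-runs because node1 -12->-8; new result 8.
  node4: re-runs because node2 -24->-16; node1 -12->-8; new result -8.
  node5: re-runs because node4 -12->-8; new result 8.
  node7: re-runs because node5 12->8; node3 12->8; new result 8.
  node8: re-runs because node5 12->8; new result 8.
  node9: re-runs because node8 12->8; new result 8.
  node10: re-runs because input2 -6->-4; node7 12->8; new result 8.
  node11: re-runs because node9 12->8; new result 8.
  node12: re-runs because node11 12->8; node10 12->8; new result 8.
  node15: re-runs because node12 12->8; node12 12->8; new result 64.
  node17: re-runs because node2 -24->-16; new result -16.
  node19: re-runs because node11 12->8; node17 -24->-16; new result -16.
  node22: re-runs because node19 -24->-16; node12 12->8; new result -16.
  node25: re-runs because node22 -24->-16; node12 12->8; new result -16.
  node26: re-runs because node8 12->8; node5 12->8; new result 8.
  node28: re-runs because node26 12->8; node25 -24->-16; new result 8.
  node29: re-runs because node28 12->8; node28 12->8; new result 8.
  node32: re-runs because node29 12->8; new result 8.
  node33: re-runs because node15 144->64; node32 12->8; new result 512.
  node34: re-runs because input2 -6->-4; node33 1728->512; new result 512.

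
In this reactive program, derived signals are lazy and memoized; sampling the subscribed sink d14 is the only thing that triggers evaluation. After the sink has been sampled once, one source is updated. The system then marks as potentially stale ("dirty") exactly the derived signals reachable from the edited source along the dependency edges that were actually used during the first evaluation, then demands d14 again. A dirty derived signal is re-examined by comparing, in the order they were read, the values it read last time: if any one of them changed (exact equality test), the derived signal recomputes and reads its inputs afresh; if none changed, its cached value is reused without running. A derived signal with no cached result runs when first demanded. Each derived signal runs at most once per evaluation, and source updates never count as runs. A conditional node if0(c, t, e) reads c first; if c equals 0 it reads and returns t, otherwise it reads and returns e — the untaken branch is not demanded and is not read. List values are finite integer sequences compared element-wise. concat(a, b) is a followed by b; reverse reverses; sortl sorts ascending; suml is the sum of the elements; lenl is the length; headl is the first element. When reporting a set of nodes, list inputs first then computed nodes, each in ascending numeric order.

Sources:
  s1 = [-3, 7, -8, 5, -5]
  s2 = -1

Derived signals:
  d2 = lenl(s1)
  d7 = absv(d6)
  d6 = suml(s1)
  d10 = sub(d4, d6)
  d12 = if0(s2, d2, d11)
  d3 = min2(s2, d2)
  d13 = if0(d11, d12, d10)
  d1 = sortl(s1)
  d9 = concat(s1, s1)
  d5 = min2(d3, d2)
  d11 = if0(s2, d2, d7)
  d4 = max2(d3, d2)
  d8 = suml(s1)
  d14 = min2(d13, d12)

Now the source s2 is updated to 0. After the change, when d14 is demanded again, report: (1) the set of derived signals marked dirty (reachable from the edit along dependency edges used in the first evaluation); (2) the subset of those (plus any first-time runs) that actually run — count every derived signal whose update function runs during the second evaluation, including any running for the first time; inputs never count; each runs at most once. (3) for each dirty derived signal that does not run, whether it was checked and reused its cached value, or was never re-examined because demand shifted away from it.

The edit dirties: d3, d4, d10, d11, d12, d13, d14.
6 derived signals run: d3, d4, d11, d12, d13, d14.
Cache hits after checking: d10.
Note where the cutoff bites: d10 is checked, finds nothing changed, and keeps its cache.

First demand of the output computes:
  d2 = lenl([-3, 7, -8, 5, -5]) = 5
  d3 = min2(-1, 5) = -1
  d4 = max2(-1, 5) = 5
  d6 = suml([-3, 7, -8, 5, -5]) = -4
  d7 = absv(-4) = 4
  d10 = sub(5, -4) = 9
  d11 = if0(s2=-1 -> else branch d7) = 4
  d12 = if0(s2=-1 -> else branch d11) = 4
  d13 = if0(d11=4 -> else branch d10) = 9
  d14 = min2(9, 4) = 4

After the edit, cleaning proceeds:
  d3: a read changed (s2 -1->0) — executes, giving 0.
  d4: a read changed (d3 -1->0) — executes, giving 5 — identical to its old value.
  d10: dirty, but its reads are unchanged (d4 unchanged, d6 unchanged); cached 9 stands.
  d11: a read changed (s2 -1->0) — executes, giving 5.
  d12: a read changed (s2 -1->0; d11 4->5) — executes, giving 5.
  d13: a read changed (d11 4->5) — executes, giving 9 — identical to its old value.
  d14: a read changed (d12 4->5) — executes, giving 5.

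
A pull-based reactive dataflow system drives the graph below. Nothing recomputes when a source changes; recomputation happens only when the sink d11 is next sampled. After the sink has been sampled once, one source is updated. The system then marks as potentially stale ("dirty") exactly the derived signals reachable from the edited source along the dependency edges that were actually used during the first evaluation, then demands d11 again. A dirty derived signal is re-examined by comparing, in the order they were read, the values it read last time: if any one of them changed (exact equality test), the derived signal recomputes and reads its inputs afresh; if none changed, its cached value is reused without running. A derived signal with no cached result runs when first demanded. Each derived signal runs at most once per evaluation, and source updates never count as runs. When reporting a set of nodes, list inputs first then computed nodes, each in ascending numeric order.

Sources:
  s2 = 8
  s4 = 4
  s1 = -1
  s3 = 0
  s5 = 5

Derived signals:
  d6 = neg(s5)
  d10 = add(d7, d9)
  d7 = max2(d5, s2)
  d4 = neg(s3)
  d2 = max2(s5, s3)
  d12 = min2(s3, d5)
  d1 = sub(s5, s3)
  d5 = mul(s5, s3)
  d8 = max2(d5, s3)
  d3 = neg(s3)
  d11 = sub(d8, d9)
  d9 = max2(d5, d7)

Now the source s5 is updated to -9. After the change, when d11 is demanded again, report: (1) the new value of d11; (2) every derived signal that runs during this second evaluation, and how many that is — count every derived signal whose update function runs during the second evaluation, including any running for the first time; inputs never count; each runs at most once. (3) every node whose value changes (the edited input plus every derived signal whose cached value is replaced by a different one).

First evaluation (everything demanded from the output):
  d5 = mul(5, 0) = 0
  d7 = max2(0, 8) = 8
  d8 = max2(0, 0) = 0
  d9 = max2(0, 8) = 8
  d11 = sub(0, 8) = -8

Propagation after the edit:
  d5: runs — s5 5->-9; result 0 (same value as before).
  d7: checked — values it read are unchanged (d5 unchanged, s2 unchanged); reused cached 8 without running.
  d8: checked — values it read are unchanged (d5 unchanged, s3 unchanged); reused cached 0 without running.
  d9: checked — values it read are unchanged (d5 unchanged, d7 unchanged); reused cached 8 without running.
  d11: checked — values it read are unchanged (d8 unchanged, d9 unchanged); reused cached -8 without running.

Key observation: the change is absorbed at d5 — it re-runs but produces the same value, and the output's value is unchanged.

New value of d11: -8.
Derived signals that run: d5 — 1 in total.
Values that change: s5.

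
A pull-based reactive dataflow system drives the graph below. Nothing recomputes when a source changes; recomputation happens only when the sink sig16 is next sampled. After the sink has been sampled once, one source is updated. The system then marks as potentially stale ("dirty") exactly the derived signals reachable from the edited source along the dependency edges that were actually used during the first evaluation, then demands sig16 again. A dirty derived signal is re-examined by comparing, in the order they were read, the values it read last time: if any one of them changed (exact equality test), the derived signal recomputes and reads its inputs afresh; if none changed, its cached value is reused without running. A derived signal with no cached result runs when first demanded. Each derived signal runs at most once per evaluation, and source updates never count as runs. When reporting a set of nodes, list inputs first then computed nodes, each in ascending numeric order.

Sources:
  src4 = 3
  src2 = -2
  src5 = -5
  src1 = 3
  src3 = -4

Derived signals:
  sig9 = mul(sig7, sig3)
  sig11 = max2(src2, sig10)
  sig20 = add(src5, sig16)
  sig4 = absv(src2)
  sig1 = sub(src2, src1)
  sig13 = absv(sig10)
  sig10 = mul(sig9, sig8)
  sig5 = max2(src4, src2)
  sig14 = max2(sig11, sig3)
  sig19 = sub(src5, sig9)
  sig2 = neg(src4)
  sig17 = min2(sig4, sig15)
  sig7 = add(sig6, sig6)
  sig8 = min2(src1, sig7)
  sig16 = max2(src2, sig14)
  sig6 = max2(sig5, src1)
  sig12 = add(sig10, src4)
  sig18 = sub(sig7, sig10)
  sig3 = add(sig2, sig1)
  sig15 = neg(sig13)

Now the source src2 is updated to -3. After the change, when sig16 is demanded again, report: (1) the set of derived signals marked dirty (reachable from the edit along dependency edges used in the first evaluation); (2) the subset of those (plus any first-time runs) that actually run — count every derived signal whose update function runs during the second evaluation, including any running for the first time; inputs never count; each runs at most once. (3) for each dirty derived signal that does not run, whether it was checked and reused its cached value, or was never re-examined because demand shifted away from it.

Marked dirty: sig1, sig3, sig5, sig6, sig7, sig8, sig9, sig10, sig11, sig14, sig16.
Derived signals that run: sig1, sig3, sig5, sig9, sig10, sig11, sig14, sig16 — 8 in total.
Checked but reused from cache: sig6, sig7, sig8.
Key observation: the cutoff stops propagation at sig6 — its inputs' values are unchanged, so it reuses its cache.

First evaluation (everything demanded from the output):
  sig1 = sub(-2, 3) = -5
  sig2 = neg(3) = -3
  sig3 = add(-3, -5) = -8
  sig5 = max2(3, -2) = 3
  sig6 = max2(3, 3) = 3
  sig7 = add(3, 3) = 6
  sig8 = min2(3, 6) = 3
  sig9 = mul(6, -8) = -48
  sig10 = mul(-48, 3) = -144
  sig11 = max2(-2, -144) = -2
  sig14 = max2(-2, -8) = -2
  sig16 = max2(-2, -2) = -2

Propagation after the edit:
  sig1: runs — src2 -2->-3; result -6.
  sig3: runs — sig1 -5->-6; result -9.
  sig5: runs — src2 -2->-3; result 3 (same value as before).
  sig6: checked — values it read are unchanged (sig5 unchanged, src1 unchanged); reused cached 3 without running.
  sig7: checked — values it read are unchanged (sig6 unchanged, sig6 unchanged); reused cached 6 without running.
  sig8: checked — values it read are unchanged (src1 unchanged, sig7 unchanged); reused cached 3 without running.
  sig9: runs — sig3 -8->-9; result -54.
  sig10: runs — sig9 -48->-54; result -162.
  sig11: runs — src2 -2->-3; sig10 -144->-162; result -3.
  sig14: runs — sig11 -2->-3; sig3 -8->-9; result -3.
  sig16: runs — src2 -2->-3; sig14 -2->-3; result -3.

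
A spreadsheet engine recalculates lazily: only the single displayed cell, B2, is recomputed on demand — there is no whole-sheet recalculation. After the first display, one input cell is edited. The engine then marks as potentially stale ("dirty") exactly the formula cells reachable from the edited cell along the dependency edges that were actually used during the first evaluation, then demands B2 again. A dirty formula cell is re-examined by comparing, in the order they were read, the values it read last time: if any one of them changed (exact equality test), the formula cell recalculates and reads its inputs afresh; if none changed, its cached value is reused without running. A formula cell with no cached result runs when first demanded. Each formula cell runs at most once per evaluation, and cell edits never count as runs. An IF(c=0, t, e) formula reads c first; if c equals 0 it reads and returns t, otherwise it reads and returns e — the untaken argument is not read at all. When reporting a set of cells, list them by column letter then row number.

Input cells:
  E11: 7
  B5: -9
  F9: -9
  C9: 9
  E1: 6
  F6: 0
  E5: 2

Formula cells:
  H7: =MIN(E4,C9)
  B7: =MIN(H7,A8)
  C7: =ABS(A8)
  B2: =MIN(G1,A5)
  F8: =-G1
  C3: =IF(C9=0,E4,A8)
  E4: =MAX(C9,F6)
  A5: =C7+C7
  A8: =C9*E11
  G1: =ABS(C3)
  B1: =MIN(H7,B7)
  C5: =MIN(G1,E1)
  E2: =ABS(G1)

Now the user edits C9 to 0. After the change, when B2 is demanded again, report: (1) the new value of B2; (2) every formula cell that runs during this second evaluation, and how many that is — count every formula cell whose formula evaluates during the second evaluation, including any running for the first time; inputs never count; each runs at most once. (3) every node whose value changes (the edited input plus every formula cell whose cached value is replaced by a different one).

First evaluation (everything demanded from the output):
  A8 = 9 * 7 = 63
  C3 = IF(C9=0: C9=9 -> else branch A8) = 63
  C7 = ABS(63) = 63
  A5 = 63 + 63 = 126
  G1 = ABS(63) = 63
  B2 = MIN(63, 126) = 63

Propagation after the edit:
  A8: runs — C9 9->0; result 0.
  C7: runs — A8 63->0; result 0.
  A5: runs — C7 63->0; C7 63->0; result 0.
  E4: demanded for the first time — runs, produces 0.
  C3: runs — C9 9->0; A8 63->0; result 0.
  G1: runs — C3 63->0; result 0.
  B2: runs — G1 63->0; A5 126->0; result 0.

Key observation: a condition flipped, so demand reaches new nodes — E4 runs for the first time.

New value of B2: 0.
Formula cells that run: A5, A8, B2, C3, C7, E4, G1 — 7 in total.
Values that change: A5, A8, B2, C3, C7, C9, G1.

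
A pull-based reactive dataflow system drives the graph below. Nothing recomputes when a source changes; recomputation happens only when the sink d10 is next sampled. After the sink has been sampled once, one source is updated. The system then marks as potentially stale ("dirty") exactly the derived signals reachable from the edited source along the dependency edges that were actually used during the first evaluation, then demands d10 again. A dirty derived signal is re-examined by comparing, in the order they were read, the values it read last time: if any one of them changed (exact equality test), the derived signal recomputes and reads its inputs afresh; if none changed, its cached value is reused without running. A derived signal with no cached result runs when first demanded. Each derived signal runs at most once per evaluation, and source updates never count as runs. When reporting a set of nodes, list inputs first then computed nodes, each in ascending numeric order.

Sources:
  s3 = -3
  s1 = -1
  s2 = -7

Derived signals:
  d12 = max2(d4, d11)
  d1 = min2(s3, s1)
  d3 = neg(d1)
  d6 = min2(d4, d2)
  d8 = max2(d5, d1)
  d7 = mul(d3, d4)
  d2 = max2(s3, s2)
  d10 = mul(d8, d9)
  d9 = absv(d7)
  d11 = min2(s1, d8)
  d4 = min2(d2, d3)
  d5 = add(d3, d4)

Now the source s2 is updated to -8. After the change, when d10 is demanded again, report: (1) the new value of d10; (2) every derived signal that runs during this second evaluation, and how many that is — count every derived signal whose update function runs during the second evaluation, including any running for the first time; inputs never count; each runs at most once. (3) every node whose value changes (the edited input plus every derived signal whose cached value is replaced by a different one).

New value of d10: 0.
Derived signals that run: d2 — 1 in total.
Values that change: s2.
Key observation: the change is absorbed at d2 — it re-runs but produces the same value, and the output's value is unchanged.

First evaluation (everything demanded from the output):
  d1 = min2(-3, -1) = -3
  d2 = max2(-3, -7) = -3
  d3 = neg(-3) = 3
  d4 = min2(-3, 3) = -3
  d5 = add(3, -3) = 0
  d7 = mul(3, -3) = -9
  d8 = max2(0, -3) = 0
  d9 = absv(-9) = 9
  d10 = mul(0, 9) = 0

Propagation after the edit:
  d2: runs — s2 -7->-8; result -3 (same value as before).
  d4: checked — values it read are unchanged (d2 unchanged, d3 unchanged); reused cached -3 without running.
  d5: checked — values it read are unchanged (d3 unchanged, d4 unchanged); reused cached 0 without running.
  d7: checked — values it read are unchanged (d3 unchanged, d4 unchanged); reused cached -9 without running.
  d8: checked — values it read are unchanged (d5 unchanged, d1 unchanged); reused cached 0 without running.
  d9: checked — values it read are unchanged (d7 unchanged); reused cached 9 without running.
  d10: checked — values it read are unchanged (d8 unchanged, d9 unchanged); reused cached 0 without running.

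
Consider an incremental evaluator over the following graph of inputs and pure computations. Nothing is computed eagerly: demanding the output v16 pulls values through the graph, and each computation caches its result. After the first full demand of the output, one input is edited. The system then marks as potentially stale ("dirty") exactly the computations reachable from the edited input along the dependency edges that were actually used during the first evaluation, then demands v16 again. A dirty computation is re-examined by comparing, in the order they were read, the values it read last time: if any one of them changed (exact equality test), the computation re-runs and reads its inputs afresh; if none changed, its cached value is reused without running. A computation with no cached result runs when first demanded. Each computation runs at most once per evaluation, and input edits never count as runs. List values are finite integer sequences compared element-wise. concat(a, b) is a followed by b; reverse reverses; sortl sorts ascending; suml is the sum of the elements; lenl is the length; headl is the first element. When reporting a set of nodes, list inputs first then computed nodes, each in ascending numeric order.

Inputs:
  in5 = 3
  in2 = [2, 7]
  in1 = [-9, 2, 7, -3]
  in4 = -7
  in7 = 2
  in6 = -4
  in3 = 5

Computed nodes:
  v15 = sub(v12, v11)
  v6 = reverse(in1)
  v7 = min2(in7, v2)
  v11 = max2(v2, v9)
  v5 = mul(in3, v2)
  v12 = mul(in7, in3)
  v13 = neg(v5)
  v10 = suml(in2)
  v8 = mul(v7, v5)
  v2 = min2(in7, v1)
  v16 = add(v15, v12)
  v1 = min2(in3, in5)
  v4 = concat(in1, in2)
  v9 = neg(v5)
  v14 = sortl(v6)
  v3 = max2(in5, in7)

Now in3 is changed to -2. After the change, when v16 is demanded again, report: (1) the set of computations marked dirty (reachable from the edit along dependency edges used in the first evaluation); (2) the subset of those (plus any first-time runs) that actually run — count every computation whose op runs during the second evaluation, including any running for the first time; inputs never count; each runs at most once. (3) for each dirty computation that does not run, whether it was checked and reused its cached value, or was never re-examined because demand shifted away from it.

Dirty set: v1, v2, v5, v9, v11, v12, v15, v16.
Run set: v1, v2, v5, v9, v11, v12, v15, v16 (8 run).
All dirty computations ended up running.

Initial pass — values computed on the first demand:
  v1 = min2(5, 3) = 3
  v2 = min2(2, 3) = 2
  v5 = mul(5, 2) = 10
  v9 = neg(10) = -10
  v11 = max2(2, -10) = 2
  v12 = mul(2, 5) = 10
  v15 = sub(10, 2) = 8
  v16 = add(8, 10) = 18

Second demand — change propagation:
  v1: re-runs because in3 5->-2; new result -2.
  v2: re-runs because v1 3->-2; new result -2.
  v5: re-runs because in3 5->-2; v2 2->-2; new result 4.
  v9: re-runs because v5 10->4; new result -4.
  v11: re-runs because v2 2->-2; v9 -10->-4; new result -2.
  v12: re-runs because in3 5->-2; new result -4.
  v15: re-runs because v12 10->-4; v11 2->-2; new result -2.
  v16: re-runs because v15 8->-2; v12 10->-4; new result -6.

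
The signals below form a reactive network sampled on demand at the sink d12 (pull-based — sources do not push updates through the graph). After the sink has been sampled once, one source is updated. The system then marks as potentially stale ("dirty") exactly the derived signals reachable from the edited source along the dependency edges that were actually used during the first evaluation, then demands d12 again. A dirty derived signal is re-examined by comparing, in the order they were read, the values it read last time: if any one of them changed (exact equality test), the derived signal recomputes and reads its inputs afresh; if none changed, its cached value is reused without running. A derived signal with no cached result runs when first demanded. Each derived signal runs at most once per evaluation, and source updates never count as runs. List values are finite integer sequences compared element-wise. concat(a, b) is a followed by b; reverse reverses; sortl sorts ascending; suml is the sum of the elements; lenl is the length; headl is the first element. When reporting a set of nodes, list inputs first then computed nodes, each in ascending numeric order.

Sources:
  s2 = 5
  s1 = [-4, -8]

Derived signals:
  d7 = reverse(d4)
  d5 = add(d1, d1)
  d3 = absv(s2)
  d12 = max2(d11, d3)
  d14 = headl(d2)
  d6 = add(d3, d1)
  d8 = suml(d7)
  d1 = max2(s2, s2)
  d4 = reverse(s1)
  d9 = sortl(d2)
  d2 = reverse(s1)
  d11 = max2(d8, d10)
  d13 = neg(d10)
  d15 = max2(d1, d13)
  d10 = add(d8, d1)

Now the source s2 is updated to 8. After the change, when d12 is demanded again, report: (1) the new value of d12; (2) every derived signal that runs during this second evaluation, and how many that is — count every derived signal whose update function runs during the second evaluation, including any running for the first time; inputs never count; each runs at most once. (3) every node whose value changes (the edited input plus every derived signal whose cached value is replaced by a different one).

Initial pass — values computed on the first demand:
  d1 = max2(5, 5) = 5
  d3 = absv(5) = 5
  d4 = reverse([-4, -8]) = [-8, -4]
  d7 = reverse([-8, -4]) = [-4, -8]
  d8 = suml([-4, -8]) = -12
  d10 = add(-12, 5) = -7
  d11 = max2(-12, -7) = -7
  d12 = max2(-7, 5) = 5

Second demand — change propagation:
  d1: re-runs because s2 5->8; s2 5->8; new result 8.
  d3: re-runs because s2 5->8; new result 8.
  d10: re-runs because d1 5->8; new result -4.
  d11: re-runs because d10 -7->-4; new result -4.
  d12: re-runs because d11 -7->-4; d3 5->8; new result 8.

d12 now evaluates to 8.
Run set: d1, d3, d10, d11, d12 (5 run).
Changed values: s2, d1, d3, d10, d11, d12.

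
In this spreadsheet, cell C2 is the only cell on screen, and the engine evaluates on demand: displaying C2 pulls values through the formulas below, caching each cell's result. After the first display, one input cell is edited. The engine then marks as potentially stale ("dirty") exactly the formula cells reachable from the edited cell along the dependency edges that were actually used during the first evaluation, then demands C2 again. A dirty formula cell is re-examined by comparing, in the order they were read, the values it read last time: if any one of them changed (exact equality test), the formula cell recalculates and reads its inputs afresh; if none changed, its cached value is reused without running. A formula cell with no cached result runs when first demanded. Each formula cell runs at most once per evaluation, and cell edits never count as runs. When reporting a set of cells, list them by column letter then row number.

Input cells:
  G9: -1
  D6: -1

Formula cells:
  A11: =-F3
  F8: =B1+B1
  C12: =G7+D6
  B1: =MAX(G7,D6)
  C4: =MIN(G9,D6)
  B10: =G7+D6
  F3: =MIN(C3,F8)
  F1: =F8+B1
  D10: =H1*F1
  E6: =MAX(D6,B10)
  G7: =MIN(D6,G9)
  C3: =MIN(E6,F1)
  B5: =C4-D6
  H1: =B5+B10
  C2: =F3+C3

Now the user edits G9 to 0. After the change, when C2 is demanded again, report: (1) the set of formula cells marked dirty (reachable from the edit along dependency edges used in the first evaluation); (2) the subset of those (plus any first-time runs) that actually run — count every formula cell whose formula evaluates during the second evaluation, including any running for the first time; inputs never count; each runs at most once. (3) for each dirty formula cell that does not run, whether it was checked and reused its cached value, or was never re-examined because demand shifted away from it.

Initial pass — values computed on the first demand:
  G7 = MIN(-1, -1) = -1
  B1 = MAX(-1, -1) = -1
  B10 = -1 + -1 = -2
  E6 = MAX(-1, -2) = -1
  F8 = -1 + -1 = -2
  F1 = -2 + -1 = -3
  C3 = MIN(-1, -3) = -3
  F3 = MIN(-3, -2) = -3
  C2 = -3 + -3 = -6

Second demand — change propagation:
  G7: re-runs because G9 -1->0; new result -1 (unchanged).
  B1: re-examined; everything it read last time is the same (G7 unchanged, D6 unchanged) — cache -1 kept, no run.
  B10: re-examined; everything it read last time is the same (G7 unchanged, D6 unchanged) — cache -2 kept, no run.
  E6: re-examined; everything it read last time is the same (D6 unchanged, B10 unchanged) — cache -1 kept, no run.
  F8: re-examined; everything it read last time is the same (B1 unchanged, B1 unchanged) — cache -2 kept, no run.
  F1: re-examined; everything it read last time is the same (F8 unchanged, B1 unchanged) — cache -3 kept, no run.
  C3: re-examined; everything it read last time is the same (E6 unchanged, F1 unchanged) — cache -3 kept, no run.
  F3: re-examined; everything it read last time is the same (C3 unchanged, F8 unchanged) — cache -3 kept, no run.
  C2: re-examined; everything it read last time is the same (F3 unchanged, C3 unchanged) — cache -6 kept, no run.

The important point: G7 recomputes to an identical value, and the output ends up unchanged.

Dirty set: B1, B10, C2, C3, E6, F1, F3, F8, G7.
Run set: G7 (1 run).
Re-examined without running (cache reused): B1, B10, C2, C3, E6, F1, F3, F8.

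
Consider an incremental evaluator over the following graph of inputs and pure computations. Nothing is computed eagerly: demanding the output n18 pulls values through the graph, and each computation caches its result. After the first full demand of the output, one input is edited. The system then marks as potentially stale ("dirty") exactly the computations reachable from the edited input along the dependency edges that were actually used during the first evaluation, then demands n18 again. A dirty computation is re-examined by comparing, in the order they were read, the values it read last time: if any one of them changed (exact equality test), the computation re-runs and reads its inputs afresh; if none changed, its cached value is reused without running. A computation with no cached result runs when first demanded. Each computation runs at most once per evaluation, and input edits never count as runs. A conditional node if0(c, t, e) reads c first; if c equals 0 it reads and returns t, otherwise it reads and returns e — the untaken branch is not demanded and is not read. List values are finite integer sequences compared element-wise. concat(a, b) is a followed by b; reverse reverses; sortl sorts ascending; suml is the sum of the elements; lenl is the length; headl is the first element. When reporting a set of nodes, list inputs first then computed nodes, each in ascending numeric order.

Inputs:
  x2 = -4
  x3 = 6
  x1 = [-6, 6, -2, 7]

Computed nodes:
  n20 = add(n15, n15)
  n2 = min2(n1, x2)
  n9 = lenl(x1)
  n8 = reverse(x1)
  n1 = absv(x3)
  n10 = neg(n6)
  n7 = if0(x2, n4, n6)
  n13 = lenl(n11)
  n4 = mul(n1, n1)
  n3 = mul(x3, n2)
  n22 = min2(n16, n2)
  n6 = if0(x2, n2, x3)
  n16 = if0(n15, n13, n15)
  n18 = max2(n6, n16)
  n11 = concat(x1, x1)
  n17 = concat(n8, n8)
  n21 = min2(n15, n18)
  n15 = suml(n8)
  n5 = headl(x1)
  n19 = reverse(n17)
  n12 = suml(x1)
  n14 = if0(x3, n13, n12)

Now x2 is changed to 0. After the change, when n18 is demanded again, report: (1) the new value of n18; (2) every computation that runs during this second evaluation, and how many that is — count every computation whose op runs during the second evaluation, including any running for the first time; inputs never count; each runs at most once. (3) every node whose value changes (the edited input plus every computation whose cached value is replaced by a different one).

n18 now evaluates to 5.
Run set: n1, n2, n6, n18 (4 run).
Changed values: x2, n6, n18.
The important point: the flipped condition pulls in fresh nodes; n1, n2 run for the first time.

Initial pass — values computed on the first demand:
  n6 = if0(x2=-4 -> else branch x3) = 6
  n8 = reverse([-6, 6, -2, 7]) = [7, -2, 6, -6]
  n15 = suml([7, -2, 6, -6]) = 5
  n16 = if0(n15=5 -> else branch n15) = 5
  n18 = max2(6, 5) = 6

Second demand — change propagation:
  n1: newly demanded (no cache) — executes and yields 6.
  n2: newly demanded (no cache) — executes and yields 0.
  n6: re-runs because x2 -4->0; new result 0.
  n18: re-runs because n6 6->0; new result 5.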